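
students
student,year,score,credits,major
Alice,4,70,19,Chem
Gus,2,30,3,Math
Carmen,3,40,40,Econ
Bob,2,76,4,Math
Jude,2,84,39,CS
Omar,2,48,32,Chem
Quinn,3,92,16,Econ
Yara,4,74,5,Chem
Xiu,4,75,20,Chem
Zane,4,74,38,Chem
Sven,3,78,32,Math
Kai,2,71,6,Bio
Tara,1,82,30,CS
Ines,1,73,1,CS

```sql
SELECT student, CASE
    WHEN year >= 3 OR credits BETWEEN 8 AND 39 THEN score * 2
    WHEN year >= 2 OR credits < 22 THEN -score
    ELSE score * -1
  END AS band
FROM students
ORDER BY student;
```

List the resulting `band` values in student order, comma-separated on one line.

140, -76, 80, -30, -73, 168, -71, 96, 184, 156, 164, 150, 148, 148

student=Alice: year >= 3 OR credits BETWEEN 8 AND 39 → 140
student=Bob: year >= 2 OR credits < 22 → -76
student=Carmen: year >= 3 OR credits BETWEEN 8 AND 39 → 80
student=Gus: year >= 2 OR credits < 22 → -30
student=Ines: year >= 2 OR credits < 22 → -73
student=Jude: year >= 3 OR credits BETWEEN 8 AND 39 → 168
student=Kai: year >= 2 OR credits < 22 → -71
student=Omar: year >= 3 OR credits BETWEEN 8 AND 39 → 96
student=Quinn: year >= 3 OR credits BETWEEN 8 AND 39 → 184
student=Sven: year >= 3 OR credits BETWEEN 8 AND 39 → 156
student=Tara: year >= 3 OR credits BETWEEN 8 AND 39 → 164
student=Xiu: year >= 3 OR credits BETWEEN 8 AND 39 → 150
student=Yara: year >= 3 OR credits BETWEEN 8 AND 39 → 148
student=Zane: year >= 3 OR credits BETWEEN 8 AND 39 → 148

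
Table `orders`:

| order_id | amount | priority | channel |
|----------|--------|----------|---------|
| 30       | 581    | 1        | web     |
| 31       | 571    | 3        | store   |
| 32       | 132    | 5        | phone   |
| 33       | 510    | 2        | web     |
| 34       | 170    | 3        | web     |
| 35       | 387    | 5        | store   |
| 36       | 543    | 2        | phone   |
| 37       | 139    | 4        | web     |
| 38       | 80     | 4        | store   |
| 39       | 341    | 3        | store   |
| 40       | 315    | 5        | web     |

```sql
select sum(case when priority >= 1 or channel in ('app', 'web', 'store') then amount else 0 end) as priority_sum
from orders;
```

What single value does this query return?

order_id=30: ✓ → 581
order_id=31: ✓ → 571
order_id=32: ✓ → 132
order_id=33: ✓ → 510
order_id=34: ✓ → 170
order_id=35: ✓ → 387
order_id=36: ✓ → 543
order_id=37: ✓ → 139
order_id=38: ✓ → 80
order_id=39: ✓ → 341
order_id=40: ✓ → 315
priority_sum = 581 + 571 + 132 + 510 + 170 + 387 + 543 + 139 + 80 + 341 + 315 = 3769

3769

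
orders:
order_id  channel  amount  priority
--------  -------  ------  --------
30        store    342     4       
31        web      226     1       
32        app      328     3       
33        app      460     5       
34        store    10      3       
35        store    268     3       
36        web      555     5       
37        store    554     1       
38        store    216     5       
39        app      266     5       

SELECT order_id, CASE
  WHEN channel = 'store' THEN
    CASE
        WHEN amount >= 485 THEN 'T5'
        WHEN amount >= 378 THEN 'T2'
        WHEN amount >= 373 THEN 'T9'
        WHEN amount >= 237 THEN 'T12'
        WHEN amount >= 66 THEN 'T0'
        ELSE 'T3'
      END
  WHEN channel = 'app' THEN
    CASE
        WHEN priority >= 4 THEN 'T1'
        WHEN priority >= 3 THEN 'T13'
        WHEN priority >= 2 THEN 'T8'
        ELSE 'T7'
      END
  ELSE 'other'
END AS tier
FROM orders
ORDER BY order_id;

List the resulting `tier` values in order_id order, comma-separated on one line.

order_id=30: channel='store' → inner[amount >= 237] → T12
order_id=31: channel='web' → outer ELSE → other
order_id=32: channel='app' → inner[priority >= 3] → T13
order_id=33: channel='app' → inner[priority >= 4] → T1
order_id=34: channel='store' → inner[ELSE] → T3
order_id=35: channel='store' → inner[amount >= 237] → T12
order_id=36: channel='web' → outer ELSE → other
order_id=37: channel='store' → inner[amount >= 485] → T5
order_id=38: channel='store' → inner[amount >= 66] → T0
order_id=39: channel='app' → inner[priority >= 4] → T1

T12, other, T13, T1, T3, T12, other, T5, T0, T1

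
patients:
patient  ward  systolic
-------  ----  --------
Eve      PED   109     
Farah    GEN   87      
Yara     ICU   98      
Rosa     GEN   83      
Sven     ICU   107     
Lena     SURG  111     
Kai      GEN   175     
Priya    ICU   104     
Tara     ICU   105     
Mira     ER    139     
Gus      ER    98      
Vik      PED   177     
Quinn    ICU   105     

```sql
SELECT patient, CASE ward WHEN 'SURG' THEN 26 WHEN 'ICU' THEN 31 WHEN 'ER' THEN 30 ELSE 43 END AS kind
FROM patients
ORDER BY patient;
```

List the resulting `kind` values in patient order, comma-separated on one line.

43, 43, 30, 43, 26, 30, 31, 31, 43, 31, 31, 43, 31

patient=Eve: ELSE → 43
patient=Farah: ELSE → 43
patient=Gus: ward='ER' → 30
patient=Kai: ELSE → 43
patient=Lena: ward='SURG' → 26
patient=Mira: ward='ER' → 30
patient=Priya: ward='ICU' → 31
patient=Quinn: ward='ICU' → 31
patient=Rosa: ELSE → 43
patient=Sven: ward='ICU' → 31
patient=Tara: ward='ICU' → 31
patient=Vik: ELSE → 43
patient=Yara: ward='ICU' → 31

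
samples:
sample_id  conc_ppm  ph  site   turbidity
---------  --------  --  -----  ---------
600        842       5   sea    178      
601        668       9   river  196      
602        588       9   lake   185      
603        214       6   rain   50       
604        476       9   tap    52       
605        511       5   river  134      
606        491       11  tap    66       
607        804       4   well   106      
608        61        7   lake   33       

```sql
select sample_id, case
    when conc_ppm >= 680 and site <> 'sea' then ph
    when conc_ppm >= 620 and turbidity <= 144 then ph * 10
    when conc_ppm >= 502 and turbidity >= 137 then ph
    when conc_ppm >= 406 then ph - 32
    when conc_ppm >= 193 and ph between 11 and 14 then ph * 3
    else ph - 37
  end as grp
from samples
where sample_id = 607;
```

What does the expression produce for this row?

sample_id = 607: conc_ppm=804, ph=4, site=well, turbidity=106.
conc_ppm >= 680 and site <> 'sea' → true → 4

4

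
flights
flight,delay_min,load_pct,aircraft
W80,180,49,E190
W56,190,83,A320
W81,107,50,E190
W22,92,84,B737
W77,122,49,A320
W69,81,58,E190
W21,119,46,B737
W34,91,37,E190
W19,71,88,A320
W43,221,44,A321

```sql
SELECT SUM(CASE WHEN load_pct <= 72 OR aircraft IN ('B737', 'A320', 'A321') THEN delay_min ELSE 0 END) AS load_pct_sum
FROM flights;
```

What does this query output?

1274

flight=W80: ✓ → 180
flight=W56: ✓ → 190
flight=W81: ✓ → 107
flight=W22: ✓ → 92
flight=W77: ✓ → 122
flight=W69: ✓ → 81
flight=W21: ✓ → 119
flight=W34: ✓ → 91
flight=W19: ✓ → 71
flight=W43: ✓ → 221
load_pct_sum = 180 + 190 + 107 + 92 + 122 + 81 + 119 + 91 + 71 + 221 = 1274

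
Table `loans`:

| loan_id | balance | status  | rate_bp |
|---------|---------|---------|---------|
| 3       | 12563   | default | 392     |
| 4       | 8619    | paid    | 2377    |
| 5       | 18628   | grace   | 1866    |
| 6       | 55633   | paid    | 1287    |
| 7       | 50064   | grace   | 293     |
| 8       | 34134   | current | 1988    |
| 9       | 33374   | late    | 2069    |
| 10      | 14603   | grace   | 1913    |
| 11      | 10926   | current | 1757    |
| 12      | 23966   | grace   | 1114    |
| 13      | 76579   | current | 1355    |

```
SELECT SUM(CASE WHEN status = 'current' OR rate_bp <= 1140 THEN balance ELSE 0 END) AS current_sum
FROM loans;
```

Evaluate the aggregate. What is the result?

208232

loan_id=3: ✓ → 12563
loan_id=4: ✗
loan_id=5: ✗
loan_id=6: ✗
loan_id=7: ✓ → 50064
loan_id=8: ✓ → 34134
loan_id=9: ✗
loan_id=10: ✗
loan_id=11: ✓ → 10926
loan_id=12: ✓ → 23966
loan_id=13: ✓ → 76579
current_sum = 12563 + 50064 + 34134 + 10926 + 23966 + 76579 = 208232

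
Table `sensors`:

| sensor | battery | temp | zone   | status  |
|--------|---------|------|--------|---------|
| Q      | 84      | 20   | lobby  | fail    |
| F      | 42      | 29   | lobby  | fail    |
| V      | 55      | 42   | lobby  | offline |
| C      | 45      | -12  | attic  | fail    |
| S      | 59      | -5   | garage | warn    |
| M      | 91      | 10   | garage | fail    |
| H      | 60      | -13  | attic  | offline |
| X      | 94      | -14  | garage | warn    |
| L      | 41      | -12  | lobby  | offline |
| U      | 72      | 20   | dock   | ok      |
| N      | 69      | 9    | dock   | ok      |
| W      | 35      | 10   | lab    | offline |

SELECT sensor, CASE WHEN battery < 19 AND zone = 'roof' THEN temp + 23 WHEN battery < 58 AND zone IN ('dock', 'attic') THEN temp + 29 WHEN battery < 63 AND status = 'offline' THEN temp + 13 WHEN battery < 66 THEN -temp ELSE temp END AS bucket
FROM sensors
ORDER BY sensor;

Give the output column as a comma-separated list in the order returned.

17, -29, 0, 1, 10, 9, 20, 5, 20, 55, 23, -14

sensor=C: battery < 58 AND zone IN ('dock', 'attic') → 17
sensor=F: battery < 66 → -29
sensor=H: battery < 63 AND status = 'offline' → 0
sensor=L: battery < 63 AND status = 'offline' → 1
sensor=M: ELSE → 10
sensor=N: ELSE → 9
sensor=Q: ELSE → 20
sensor=S: battery < 66 → 5
sensor=U: ELSE → 20
sensor=V: battery < 63 AND status = 'offline' → 55
sensor=W: battery < 63 AND status = 'offline' → 23
sensor=X: ELSE → -14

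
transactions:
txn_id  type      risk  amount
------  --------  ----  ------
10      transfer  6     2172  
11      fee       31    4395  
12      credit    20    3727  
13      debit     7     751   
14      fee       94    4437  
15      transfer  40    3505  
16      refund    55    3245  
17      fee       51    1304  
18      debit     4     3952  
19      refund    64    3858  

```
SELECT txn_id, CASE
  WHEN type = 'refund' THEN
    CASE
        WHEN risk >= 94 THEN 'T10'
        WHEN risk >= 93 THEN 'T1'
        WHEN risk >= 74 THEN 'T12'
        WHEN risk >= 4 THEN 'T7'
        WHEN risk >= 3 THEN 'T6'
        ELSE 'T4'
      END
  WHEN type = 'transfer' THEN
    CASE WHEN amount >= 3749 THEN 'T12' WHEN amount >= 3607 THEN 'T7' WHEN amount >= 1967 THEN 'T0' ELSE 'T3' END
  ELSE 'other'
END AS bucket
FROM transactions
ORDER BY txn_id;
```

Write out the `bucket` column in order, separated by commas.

T0, other, other, other, other, T0, T7, other, other, T7

txn_id=10: type='transfer' → inner[amount >= 1967] → T0
txn_id=11: type='fee' → outer ELSE → other
txn_id=12: type='credit' → outer ELSE → other
txn_id=13: type='debit' → outer ELSE → other
txn_id=14: type='fee' → outer ELSE → other
txn_id=15: type='transfer' → inner[amount >= 1967] → T0
txn_id=16: type='refund' → inner[risk >= 4] → T7
txn_id=17: type='fee' → outer ELSE → other
txn_id=18: type='debit' → outer ELSE → other
txn_id=19: type='refund' → inner[risk >= 4] → T7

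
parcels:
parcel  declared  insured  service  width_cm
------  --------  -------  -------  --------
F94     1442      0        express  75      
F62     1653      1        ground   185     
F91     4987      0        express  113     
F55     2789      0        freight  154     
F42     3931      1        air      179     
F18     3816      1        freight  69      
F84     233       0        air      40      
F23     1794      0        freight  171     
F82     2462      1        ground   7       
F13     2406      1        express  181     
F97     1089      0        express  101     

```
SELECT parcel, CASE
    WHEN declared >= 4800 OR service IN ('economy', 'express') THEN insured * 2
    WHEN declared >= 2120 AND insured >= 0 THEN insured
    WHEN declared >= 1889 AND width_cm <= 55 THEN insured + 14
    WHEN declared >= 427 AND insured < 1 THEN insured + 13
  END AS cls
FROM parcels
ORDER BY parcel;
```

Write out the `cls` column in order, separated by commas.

2, 1, 13, 1, 0, NULL, 1, NULL, 0, 0, 0

parcel=F13: declared >= 4800 OR service IN ('economy', 'express') → 2
parcel=F18: declared >= 2120 AND insured >= 0 → 1
parcel=F23: declared >= 427 AND insured < 1 → 13
parcel=F42: declared >= 2120 AND insured >= 0 → 1
parcel=F55: declared >= 2120 AND insured >= 0 → 0
parcel=F62: (no match → NULL) → NULL
parcel=F82: declared >= 2120 AND insured >= 0 → 1
parcel=F84: (no match → NULL) → NULL
parcel=F91: declared >= 4800 OR service IN ('economy', 'express') → 0
parcel=F94: declared >= 4800 OR service IN ('economy', 'express') → 0
parcel=F97: declared >= 4800 OR service IN ('economy', 'express') → 0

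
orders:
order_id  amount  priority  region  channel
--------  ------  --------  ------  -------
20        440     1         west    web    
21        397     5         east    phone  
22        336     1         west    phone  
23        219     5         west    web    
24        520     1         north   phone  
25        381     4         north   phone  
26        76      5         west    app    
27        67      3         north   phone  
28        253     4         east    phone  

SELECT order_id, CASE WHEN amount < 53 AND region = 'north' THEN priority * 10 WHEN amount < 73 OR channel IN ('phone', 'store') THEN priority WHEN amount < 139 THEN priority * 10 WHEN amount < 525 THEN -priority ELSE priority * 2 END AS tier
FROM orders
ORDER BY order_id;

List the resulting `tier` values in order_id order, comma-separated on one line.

-1, 5, 1, -5, 1, 4, 50, 3, 4

order_id=20: amount < 525 → -1
order_id=21: amount < 73 OR channel IN ('phone', 'store') → 5
order_id=22: amount < 73 OR channel IN ('phone', 'store') → 1
order_id=23: amount < 525 → -5
order_id=24: amount < 73 OR channel IN ('phone', 'store') → 1
order_id=25: amount < 73 OR channel IN ('phone', 'store') → 4
order_id=26: amount < 139 → 50
order_id=27: amount < 73 OR channel IN ('phone', 'store') → 3
order_id=28: amount < 73 OR channel IN ('phone', 'store') → 4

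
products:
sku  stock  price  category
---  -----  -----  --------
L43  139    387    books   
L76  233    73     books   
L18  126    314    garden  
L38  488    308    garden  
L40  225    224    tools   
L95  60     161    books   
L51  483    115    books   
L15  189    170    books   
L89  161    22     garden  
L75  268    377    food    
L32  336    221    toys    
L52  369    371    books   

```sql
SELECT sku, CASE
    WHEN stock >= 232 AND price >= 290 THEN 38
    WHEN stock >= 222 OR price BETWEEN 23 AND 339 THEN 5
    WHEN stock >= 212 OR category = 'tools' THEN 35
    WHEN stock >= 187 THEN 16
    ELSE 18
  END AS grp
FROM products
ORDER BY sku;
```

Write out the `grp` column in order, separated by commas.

sku=L15: stock >= 222 OR price BETWEEN 23 AND 339 → 5
sku=L18: stock >= 222 OR price BETWEEN 23 AND 339 → 5
sku=L32: stock >= 222 OR price BETWEEN 23 AND 339 → 5
sku=L38: stock >= 232 AND price >= 290 → 38
sku=L40: stock >= 222 OR price BETWEEN 23 AND 339 → 5
sku=L43: ELSE → 18
sku=L51: stock >= 222 OR price BETWEEN 23 AND 339 → 5
sku=L52: stock >= 232 AND price >= 290 → 38
sku=L75: stock >= 232 AND price >= 290 → 38
sku=L76: stock >= 222 OR price BETWEEN 23 AND 339 → 5
sku=L89: ELSE → 18
sku=L95: stock >= 222 OR price BETWEEN 23 AND 339 → 5

5, 5, 5, 38, 5, 18, 5, 38, 38, 5, 18, 5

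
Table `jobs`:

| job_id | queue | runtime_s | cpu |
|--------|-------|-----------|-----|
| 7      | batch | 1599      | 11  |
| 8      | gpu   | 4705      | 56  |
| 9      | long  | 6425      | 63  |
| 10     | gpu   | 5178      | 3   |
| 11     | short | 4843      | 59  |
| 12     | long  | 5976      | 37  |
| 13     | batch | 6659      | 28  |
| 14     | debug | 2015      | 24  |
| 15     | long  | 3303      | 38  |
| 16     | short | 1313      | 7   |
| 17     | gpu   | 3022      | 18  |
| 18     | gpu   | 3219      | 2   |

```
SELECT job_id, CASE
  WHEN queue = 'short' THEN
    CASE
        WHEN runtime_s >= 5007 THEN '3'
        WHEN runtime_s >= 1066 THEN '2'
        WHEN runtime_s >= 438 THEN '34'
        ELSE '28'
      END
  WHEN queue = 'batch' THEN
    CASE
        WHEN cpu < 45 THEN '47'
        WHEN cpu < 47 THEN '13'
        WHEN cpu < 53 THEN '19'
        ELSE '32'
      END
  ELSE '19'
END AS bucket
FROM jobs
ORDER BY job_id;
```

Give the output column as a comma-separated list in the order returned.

job_id=7: queue='batch' → inner[cpu < 45] → 47
job_id=8: queue='gpu' → outer ELSE → 19
job_id=9: queue='long' → outer ELSE → 19
job_id=10: queue='gpu' → outer ELSE → 19
job_id=11: queue='short' → inner[runtime_s >= 1066] → 2
job_id=12: queue='long' → outer ELSE → 19
job_id=13: queue='batch' → inner[cpu < 45] → 47
job_id=14: queue='debug' → outer ELSE → 19
job_id=15: queue='long' → outer ELSE → 19
job_id=16: queue='short' → inner[runtime_s >= 1066] → 2
job_id=17: queue='gpu' → outer ELSE → 19
job_id=18: queue='gpu' → outer ELSE → 19

47, 19, 19, 19, 2, 19, 47, 19, 19, 2, 19, 19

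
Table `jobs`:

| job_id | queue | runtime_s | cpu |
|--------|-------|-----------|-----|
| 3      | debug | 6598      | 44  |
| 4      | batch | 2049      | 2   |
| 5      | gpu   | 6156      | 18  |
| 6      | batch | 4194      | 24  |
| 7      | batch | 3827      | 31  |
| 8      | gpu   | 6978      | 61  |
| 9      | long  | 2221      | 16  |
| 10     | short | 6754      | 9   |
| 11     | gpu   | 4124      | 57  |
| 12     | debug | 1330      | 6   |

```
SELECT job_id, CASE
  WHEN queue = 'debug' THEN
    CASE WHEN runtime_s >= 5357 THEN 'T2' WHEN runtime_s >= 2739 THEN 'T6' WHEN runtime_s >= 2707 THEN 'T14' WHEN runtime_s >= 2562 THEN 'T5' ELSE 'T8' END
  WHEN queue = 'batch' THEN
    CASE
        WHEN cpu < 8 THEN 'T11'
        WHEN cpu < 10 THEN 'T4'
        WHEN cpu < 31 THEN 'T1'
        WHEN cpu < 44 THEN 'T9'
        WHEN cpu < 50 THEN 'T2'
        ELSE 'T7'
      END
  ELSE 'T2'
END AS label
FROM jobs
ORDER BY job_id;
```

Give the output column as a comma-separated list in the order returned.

T2, T11, T2, T1, T9, T2, T2, T2, T2, T8

job_id=3: queue='debug' → inner[runtime_s >= 5357] → T2
job_id=4: queue='batch' → inner[cpu < 8] → T11
job_id=5: queue='gpu' → outer ELSE → T2
job_id=6: queue='batch' → inner[cpu < 31] → T1
job_id=7: queue='batch' → inner[cpu < 44] → T9
job_id=8: queue='gpu' → outer ELSE → T2
job_id=9: queue='long' → outer ELSE → T2
job_id=10: queue='short' → outer ELSE → T2
job_id=11: queue='gpu' → outer ELSE → T2
job_id=12: queue='debug' → inner[ELSE] → T8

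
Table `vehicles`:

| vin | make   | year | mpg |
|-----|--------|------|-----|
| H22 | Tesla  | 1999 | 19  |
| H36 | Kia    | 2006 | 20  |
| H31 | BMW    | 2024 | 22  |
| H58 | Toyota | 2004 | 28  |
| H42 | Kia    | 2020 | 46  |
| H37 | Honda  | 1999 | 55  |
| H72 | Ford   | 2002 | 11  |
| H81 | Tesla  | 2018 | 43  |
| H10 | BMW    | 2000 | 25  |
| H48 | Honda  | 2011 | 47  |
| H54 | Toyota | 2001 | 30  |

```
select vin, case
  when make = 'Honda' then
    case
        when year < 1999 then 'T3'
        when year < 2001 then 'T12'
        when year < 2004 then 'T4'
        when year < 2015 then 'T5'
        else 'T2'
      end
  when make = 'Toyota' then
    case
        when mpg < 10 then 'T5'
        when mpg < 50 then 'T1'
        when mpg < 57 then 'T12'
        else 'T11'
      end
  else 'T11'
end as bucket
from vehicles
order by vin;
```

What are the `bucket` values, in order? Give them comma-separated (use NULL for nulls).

vin=H10: make='BMW' → outer ELSE → T11
vin=H22: make='Tesla' → outer ELSE → T11
vin=H31: make='BMW' → outer ELSE → T11
vin=H36: make='Kia' → outer ELSE → T11
vin=H37: make='Honda' → inner[year < 2001] → T12
vin=H42: make='Kia' → outer ELSE → T11
vin=H48: make='Honda' → inner[year < 2015] → T5
vin=H54: make='Toyota' → inner[mpg < 50] → T1
vin=H58: make='Toyota' → inner[mpg < 50] → T1
vin=H72: make='Ford' → outer ELSE → T11
vin=H81: make='Tesla' → outer ELSE → T11

T11, T11, T11, T11, T12, T11, T5, T1, T1, T11, T11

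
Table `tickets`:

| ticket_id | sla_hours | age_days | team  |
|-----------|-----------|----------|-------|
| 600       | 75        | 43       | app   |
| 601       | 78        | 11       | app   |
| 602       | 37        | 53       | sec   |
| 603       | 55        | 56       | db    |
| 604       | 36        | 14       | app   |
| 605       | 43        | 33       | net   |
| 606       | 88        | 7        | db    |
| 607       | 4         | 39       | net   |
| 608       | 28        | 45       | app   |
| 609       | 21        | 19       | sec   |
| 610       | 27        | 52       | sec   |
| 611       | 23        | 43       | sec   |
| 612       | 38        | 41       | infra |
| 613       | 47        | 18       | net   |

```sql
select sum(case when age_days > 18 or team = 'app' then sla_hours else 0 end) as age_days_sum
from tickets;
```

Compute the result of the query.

ticket_id=600: ✓ → 75
ticket_id=601: ✓ → 78
ticket_id=602: ✓ → 37
ticket_id=603: ✓ → 55
ticket_id=604: ✓ → 36
ticket_id=605: ✓ → 43
ticket_id=606: ✗
ticket_id=607: ✓ → 4
ticket_id=608: ✓ → 28
ticket_id=609: ✓ → 21
ticket_id=610: ✓ → 27
ticket_id=611: ✓ → 23
ticket_id=612: ✓ → 38
ticket_id=613: ✗
age_days_sum = 75 + 78 + 37 + 55 + 36 + 43 + 4 + 28 + 21 + 27 + 23 + 38 = 465

465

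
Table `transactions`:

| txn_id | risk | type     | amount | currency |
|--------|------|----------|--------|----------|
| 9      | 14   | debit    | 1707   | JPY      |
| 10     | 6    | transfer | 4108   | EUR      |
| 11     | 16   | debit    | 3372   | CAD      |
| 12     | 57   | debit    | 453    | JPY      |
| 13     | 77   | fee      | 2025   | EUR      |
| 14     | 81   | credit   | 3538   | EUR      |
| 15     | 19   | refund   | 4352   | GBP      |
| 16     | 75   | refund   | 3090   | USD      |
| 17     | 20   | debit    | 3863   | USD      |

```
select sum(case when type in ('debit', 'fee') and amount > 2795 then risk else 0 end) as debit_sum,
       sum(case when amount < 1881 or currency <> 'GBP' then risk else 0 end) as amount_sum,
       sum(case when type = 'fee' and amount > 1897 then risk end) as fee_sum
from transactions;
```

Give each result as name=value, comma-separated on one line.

[debit_sum: type in ('debit', 'fee') and amount > 2795]
txn_id=9: ✗
txn_id=10: ✗
txn_id=11: ✓ → 16
txn_id=12: ✗
txn_id=13: ✗
txn_id=14: ✗
txn_id=15: ✗
txn_id=16: ✗
txn_id=17: ✓ → 20
debit_sum = 16 + 20 = 36
—
[amount_sum: amount < 1881 or currency <> 'GBP']
txn_id=9: ✓ → 14
txn_id=10: ✓ → 6
txn_id=11: ✓ → 16
txn_id=12: ✓ → 57
txn_id=13: ✓ → 77
txn_id=14: ✓ → 81
txn_id=15: ✗
txn_id=16: ✓ → 75
txn_id=17: ✓ → 20
amount_sum = 14 + 6 + 16 + 57 + 77 + 81 + 75 + 20 = 346
—
[fee_sum: type = 'fee' and amount > 1897]
txn_id=9: ✗
txn_id=10: ✗
txn_id=11: ✗
txn_id=12: ✗
txn_id=13: ✓ → 77
txn_id=14: ✗
txn_id=15: ✗
txn_id=16: ✗
txn_id=17: ✗
fee_sum = 77

debit_sum=36, amount_sum=346, fee_sum=77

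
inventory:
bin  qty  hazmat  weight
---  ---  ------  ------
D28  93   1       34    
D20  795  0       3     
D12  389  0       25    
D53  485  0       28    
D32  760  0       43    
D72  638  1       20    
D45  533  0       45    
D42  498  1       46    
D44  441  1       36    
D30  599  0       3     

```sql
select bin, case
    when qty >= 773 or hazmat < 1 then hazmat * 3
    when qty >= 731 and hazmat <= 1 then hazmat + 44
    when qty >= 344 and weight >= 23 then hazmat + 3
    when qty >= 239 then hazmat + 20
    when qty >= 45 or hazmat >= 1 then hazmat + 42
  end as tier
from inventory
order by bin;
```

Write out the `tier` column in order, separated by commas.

bin=D12: qty >= 773 or hazmat < 1 → 0
bin=D20: qty >= 773 or hazmat < 1 → 0
bin=D28: qty >= 45 or hazmat >= 1 → 43
bin=D30: qty >= 773 or hazmat < 1 → 0
bin=D32: qty >= 773 or hazmat < 1 → 0
bin=D42: qty >= 344 and weight >= 23 → 4
bin=D44: qty >= 344 and weight >= 23 → 4
bin=D45: qty >= 773 or hazmat < 1 → 0
bin=D53: qty >= 773 or hazmat < 1 → 0
bin=D72: qty >= 239 → 21

0, 0, 43, 0, 0, 4, 4, 0, 0, 21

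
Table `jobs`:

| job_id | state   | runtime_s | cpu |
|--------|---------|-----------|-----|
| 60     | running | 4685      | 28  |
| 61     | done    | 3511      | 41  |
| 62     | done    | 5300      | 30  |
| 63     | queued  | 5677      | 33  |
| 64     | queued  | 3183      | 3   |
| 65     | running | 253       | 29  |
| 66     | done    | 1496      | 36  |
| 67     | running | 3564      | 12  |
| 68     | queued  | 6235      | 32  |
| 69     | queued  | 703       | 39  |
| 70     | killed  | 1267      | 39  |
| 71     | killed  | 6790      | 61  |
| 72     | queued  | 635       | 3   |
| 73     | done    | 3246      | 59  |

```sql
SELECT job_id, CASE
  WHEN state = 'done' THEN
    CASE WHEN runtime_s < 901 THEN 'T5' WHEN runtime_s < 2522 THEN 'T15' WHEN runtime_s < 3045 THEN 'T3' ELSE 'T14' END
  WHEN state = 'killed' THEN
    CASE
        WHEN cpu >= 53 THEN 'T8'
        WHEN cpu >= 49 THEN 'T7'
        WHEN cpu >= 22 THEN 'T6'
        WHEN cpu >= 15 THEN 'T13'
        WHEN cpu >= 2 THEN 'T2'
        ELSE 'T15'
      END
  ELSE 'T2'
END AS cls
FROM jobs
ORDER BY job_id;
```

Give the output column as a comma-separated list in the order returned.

job_id=60: state='running' → outer ELSE → T2
job_id=61: state='done' → inner[ELSE] → T14
job_id=62: state='done' → inner[ELSE] → T14
job_id=63: state='queued' → outer ELSE → T2
job_id=64: state='queued' → outer ELSE → T2
job_id=65: state='running' → outer ELSE → T2
job_id=66: state='done' → inner[runtime_s < 2522] → T15
job_id=67: state='running' → outer ELSE → T2
job_id=68: state='queued' → outer ELSE → T2
job_id=69: state='queued' → outer ELSE → T2
job_id=70: state='killed' → inner[cpu >= 22] → T6
job_id=71: state='killed' → inner[cpu >= 53] → T8
job_id=72: state='queued' → outer ELSE → T2
job_id=73: state='done' → inner[ELSE] → T14

T2, T14, T14, T2, T2, T2, T15, T2, T2, T2, T6, T8, T2, T14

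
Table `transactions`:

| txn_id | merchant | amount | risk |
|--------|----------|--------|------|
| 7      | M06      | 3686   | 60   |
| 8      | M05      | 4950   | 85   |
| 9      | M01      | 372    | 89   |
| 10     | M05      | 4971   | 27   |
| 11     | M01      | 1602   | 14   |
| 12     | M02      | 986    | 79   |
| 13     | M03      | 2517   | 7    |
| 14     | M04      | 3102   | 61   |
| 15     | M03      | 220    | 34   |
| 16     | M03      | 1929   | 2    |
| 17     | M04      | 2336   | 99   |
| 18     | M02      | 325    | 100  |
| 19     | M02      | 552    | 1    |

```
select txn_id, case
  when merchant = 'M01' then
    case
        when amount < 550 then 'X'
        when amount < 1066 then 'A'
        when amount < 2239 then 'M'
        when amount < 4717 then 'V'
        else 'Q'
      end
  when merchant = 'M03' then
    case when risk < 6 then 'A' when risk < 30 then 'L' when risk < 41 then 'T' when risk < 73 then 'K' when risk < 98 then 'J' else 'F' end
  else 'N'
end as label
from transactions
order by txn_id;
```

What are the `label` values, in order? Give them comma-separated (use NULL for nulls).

N, N, X, N, M, N, L, N, T, A, N, N, N

txn_id=7: merchant='M06' → outer ELSE → N
txn_id=8: merchant='M05' → outer ELSE → N
txn_id=9: merchant='M01' → inner[amount < 550] → X
txn_id=10: merchant='M05' → outer ELSE → N
txn_id=11: merchant='M01' → inner[amount < 2239] → M
txn_id=12: merchant='M02' → outer ELSE → N
txn_id=13: merchant='M03' → inner[risk < 30] → L
txn_id=14: merchant='M04' → outer ELSE → N
txn_id=15: merchant='M03' → inner[risk < 41] → T
txn_id=16: merchant='M03' → inner[risk < 6] → A
txn_id=17: merchant='M04' → outer ELSE → N
txn_id=18: merchant='M02' → outer ELSE → N
txn_id=19: merchant='M02' → outer ELSE → N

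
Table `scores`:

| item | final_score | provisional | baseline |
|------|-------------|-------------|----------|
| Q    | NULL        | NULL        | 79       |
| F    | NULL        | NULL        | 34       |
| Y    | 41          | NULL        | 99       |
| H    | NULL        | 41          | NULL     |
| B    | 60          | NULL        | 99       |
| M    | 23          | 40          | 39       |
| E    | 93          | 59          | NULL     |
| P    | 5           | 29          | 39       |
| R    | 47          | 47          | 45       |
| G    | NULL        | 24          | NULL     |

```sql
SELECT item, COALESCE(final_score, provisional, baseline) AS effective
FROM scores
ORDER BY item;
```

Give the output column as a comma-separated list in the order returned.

item=B: final_score=60 → 60
item=E: final_score=93 → 93
item=F: final_score=NULL, provisional=NULL, baseline=34 → 34
item=G: final_score=NULL, provisional=24 → 24
item=H: final_score=NULL, provisional=41 → 41
item=M: final_score=23 → 23
item=P: final_score=5 → 5
item=Q: final_score=NULL, provisional=NULL, baseline=79 → 79
item=R: final_score=47 → 47
item=Y: final_score=41 → 41

60, 93, 34, 24, 41, 23, 5, 79, 47, 41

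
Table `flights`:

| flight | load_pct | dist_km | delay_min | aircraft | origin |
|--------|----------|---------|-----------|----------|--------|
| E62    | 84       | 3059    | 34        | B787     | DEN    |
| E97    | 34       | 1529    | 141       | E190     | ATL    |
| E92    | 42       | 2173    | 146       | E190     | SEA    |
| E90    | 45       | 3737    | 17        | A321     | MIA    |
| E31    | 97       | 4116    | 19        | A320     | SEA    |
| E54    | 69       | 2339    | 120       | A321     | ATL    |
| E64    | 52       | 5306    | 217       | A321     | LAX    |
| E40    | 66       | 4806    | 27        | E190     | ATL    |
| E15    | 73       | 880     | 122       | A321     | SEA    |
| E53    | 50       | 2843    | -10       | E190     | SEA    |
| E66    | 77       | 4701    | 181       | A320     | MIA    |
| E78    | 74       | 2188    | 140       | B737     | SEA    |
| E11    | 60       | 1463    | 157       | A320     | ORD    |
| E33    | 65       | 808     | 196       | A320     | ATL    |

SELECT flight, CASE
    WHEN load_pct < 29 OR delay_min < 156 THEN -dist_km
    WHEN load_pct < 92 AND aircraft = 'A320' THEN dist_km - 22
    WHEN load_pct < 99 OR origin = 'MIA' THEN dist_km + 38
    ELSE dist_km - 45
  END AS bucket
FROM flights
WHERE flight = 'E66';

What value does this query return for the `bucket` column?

4679

flight = E66: load_pct=77, dist_km=4701, delay_min=181, aircraft=A320, origin=MIA.
load_pct < 29 OR delay_min < 156 → false
load_pct < 92 AND aircraft = 'A320' → true → 4679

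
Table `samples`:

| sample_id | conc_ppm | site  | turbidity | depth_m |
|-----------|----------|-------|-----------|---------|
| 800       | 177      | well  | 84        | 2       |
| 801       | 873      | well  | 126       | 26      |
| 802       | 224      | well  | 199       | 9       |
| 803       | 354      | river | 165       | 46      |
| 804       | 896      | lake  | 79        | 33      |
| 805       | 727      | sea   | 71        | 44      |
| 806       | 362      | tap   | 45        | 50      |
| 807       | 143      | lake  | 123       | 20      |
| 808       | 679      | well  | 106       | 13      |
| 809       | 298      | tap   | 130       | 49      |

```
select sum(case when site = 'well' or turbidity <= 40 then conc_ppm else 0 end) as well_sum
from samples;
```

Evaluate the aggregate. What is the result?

1953

sample_id=800: ✓ → 177
sample_id=801: ✓ → 873
sample_id=802: ✓ → 224
sample_id=803: ✗
sample_id=804: ✗
sample_id=805: ✗
sample_id=806: ✗
sample_id=807: ✗
sample_id=808: ✓ → 679
sample_id=809: ✗
well_sum = 177 + 873 + 224 + 679 = 1953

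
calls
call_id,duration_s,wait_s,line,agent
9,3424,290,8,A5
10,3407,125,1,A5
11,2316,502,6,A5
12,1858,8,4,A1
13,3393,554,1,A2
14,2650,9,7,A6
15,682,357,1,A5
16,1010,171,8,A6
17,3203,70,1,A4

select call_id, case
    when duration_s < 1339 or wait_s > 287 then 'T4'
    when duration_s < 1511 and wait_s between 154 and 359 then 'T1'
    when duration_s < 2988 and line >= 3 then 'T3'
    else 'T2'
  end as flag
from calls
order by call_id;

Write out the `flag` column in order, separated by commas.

call_id=9: duration_s < 1339 or wait_s > 287 → T4
call_id=10: ELSE → T2
call_id=11: duration_s < 1339 or wait_s > 287 → T4
call_id=12: duration_s < 2988 and line >= 3 → T3
call_id=13: duration_s < 1339 or wait_s > 287 → T4
call_id=14: duration_s < 2988 and line >= 3 → T3
call_id=15: duration_s < 1339 or wait_s > 287 → T4
call_id=16: duration_s < 1339 or wait_s > 287 → T4
call_id=17: ELSE → T2

T4, T2, T4, T3, T4, T3, T4, T4, T2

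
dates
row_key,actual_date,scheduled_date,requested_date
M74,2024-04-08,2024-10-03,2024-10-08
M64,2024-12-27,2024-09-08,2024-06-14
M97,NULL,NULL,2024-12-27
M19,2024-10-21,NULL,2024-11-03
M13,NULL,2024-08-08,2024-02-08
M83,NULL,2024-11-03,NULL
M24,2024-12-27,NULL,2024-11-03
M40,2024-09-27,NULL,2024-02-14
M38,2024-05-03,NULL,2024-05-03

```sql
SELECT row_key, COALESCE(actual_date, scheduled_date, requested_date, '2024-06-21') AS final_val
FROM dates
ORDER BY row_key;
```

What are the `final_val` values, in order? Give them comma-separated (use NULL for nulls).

row_key=M13: actual_date=NULL, scheduled_date=2024-08-08 → 2024-08-08
row_key=M19: actual_date=2024-10-21 → 2024-10-21
row_key=M24: actual_date=2024-12-27 → 2024-12-27
row_key=M38: actual_date=2024-05-03 → 2024-05-03
row_key=M40: actual_date=2024-09-27 → 2024-09-27
row_key=M64: actual_date=2024-12-27 → 2024-12-27
row_key=M74: actual_date=2024-04-08 → 2024-04-08
row_key=M83: actual_date=NULL, scheduled_date=2024-11-03 → 2024-11-03
row_key=M97: actual_date=NULL, scheduled_date=NULL, requested_date=2024-12-27 → 2024-12-27

2024-08-08, 2024-10-21, 2024-12-27, 2024-05-03, 2024-09-27, 2024-12-27, 2024-04-08, 2024-11-03, 2024-12-27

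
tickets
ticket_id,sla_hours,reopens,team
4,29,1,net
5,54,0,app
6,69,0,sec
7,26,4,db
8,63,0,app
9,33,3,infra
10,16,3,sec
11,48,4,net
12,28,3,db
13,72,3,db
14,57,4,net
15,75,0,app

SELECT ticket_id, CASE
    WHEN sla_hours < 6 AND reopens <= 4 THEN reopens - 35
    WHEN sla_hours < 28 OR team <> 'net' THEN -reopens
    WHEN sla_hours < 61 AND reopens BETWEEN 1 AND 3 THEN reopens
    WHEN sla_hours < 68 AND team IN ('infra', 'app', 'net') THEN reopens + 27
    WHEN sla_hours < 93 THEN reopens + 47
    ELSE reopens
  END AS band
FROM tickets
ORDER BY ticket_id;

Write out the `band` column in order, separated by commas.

ticket_id=4: sla_hours < 61 AND reopens BETWEEN 1 AND 3 → 1
ticket_id=5: sla_hours < 28 OR team <> 'net' → 0
ticket_id=6: sla_hours < 28 OR team <> 'net' → 0
ticket_id=7: sla_hours < 28 OR team <> 'net' → -4
ticket_id=8: sla_hours < 28 OR team <> 'net' → 0
ticket_id=9: sla_hours < 28 OR team <> 'net' → -3
ticket_id=10: sla_hours < 28 OR team <> 'net' → -3
ticket_id=11: sla_hours < 68 AND team IN ('infra', 'app', 'net') → 31
ticket_id=12: sla_hours < 28 OR team <> 'net' → -3
ticket_id=13: sla_hours < 28 OR team <> 'net' → -3
ticket_id=14: sla_hours < 68 AND team IN ('infra', 'app', 'net') → 31
ticket_id=15: sla_hours < 28 OR team <> 'net' → 0

1, 0, 0, -4, 0, -3, -3, 31, -3, -3, 31, 0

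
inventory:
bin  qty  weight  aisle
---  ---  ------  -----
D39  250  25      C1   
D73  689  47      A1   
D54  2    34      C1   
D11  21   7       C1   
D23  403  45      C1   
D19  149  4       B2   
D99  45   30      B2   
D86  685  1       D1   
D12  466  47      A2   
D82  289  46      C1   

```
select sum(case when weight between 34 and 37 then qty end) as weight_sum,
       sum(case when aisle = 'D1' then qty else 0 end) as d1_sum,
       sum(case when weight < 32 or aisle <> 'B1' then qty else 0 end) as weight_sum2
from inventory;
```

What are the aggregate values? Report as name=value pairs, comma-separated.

weight_sum=2, d1_sum=685, weight_sum2=2999

[weight_sum: weight between 34 and 37]
bin=D39: ✗
bin=D73: ✗
bin=D54: ✓ → 2
bin=D11: ✗
bin=D23: ✗
bin=D19: ✗
bin=D99: ✗
bin=D86: ✗
bin=D12: ✗
bin=D82: ✗
weight_sum = 2
—
[d1_sum: aisle = 'D1']
bin=D39: ✗
bin=D73: ✗
bin=D54: ✗
bin=D11: ✗
bin=D23: ✗
bin=D19: ✗
bin=D99: ✗
bin=D86: ✓ → 685
bin=D12: ✗
bin=D82: ✗
d1_sum = 685
—
[weight_sum2: weight < 32 or aisle <> 'B1']
bin=D39: ✓ → 250
bin=D73: ✓ → 689
bin=D54: ✓ → 2
bin=D11: ✓ → 21
bin=D23: ✓ → 403
bin=D19: ✓ → 149
bin=D99: ✓ → 45
bin=D86: ✓ → 685
bin=D12: ✓ → 466
bin=D82: ✓ → 289
weight_sum2 = 250 + 689 + 2 + 21 + 403 + 149 + 45 + 685 + 466 + 289 = 2999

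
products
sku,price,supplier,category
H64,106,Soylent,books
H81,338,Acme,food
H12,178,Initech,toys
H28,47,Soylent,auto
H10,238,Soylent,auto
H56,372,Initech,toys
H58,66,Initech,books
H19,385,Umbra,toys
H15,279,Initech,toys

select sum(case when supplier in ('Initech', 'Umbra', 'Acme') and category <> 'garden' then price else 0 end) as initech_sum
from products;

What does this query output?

sku=H64: ✗
sku=H81: ✓ → 338
sku=H12: ✓ → 178
sku=H28: ✗
sku=H10: ✗
sku=H56: ✓ → 372
sku=H58: ✓ → 66
sku=H19: ✓ → 385
sku=H15: ✓ → 279
initech_sum = 338 + 178 + 372 + 66 + 385 + 279 = 1618

1618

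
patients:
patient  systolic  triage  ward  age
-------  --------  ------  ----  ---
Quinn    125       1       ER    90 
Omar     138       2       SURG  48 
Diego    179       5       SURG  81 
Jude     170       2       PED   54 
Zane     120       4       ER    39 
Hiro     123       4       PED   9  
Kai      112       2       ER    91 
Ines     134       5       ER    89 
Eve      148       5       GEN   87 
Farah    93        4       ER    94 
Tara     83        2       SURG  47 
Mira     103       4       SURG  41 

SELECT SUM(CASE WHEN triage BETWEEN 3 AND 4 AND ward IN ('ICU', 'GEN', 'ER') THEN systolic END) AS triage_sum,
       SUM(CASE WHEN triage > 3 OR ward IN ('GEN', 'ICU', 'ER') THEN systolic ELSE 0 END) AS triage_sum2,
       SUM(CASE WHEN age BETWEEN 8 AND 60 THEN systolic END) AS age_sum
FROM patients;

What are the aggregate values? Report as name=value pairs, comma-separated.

[triage_sum: triage BETWEEN 3 AND 4 AND ward IN ('ICU', 'GEN', 'ER')]
patient=Quinn: ✗
patient=Omar: ✗
patient=Diego: ✗
patient=Jude: ✗
patient=Zane: ✓ → 120
patient=Hiro: ✗
patient=Kai: ✗
patient=Ines: ✗
patient=Eve: ✗
patient=Farah: ✓ → 93
patient=Tara: ✗
patient=Mira: ✗
triage_sum = 120 + 93 = 213
—
[triage_sum2: triage > 3 OR ward IN ('GEN', 'ICU', 'ER')]
patient=Quinn: ✓ → 125
patient=Omar: ✗
patient=Diego: ✓ → 179
patient=Jude: ✗
patient=Zane: ✓ → 120
patient=Hiro: ✓ → 123
patient=Kai: ✓ → 112
patient=Ines: ✓ → 134
patient=Eve: ✓ → 148
patient=Farah: ✓ → 93
patient=Tara: ✗
patient=Mira: ✓ → 103
triage_sum2 = 125 + 179 + 120 + 123 + 112 + 134 + 148 + 93 + 103 = 1137
—
[age_sum: age BETWEEN 8 AND 60]
patient=Quinn: ✗
patient=Omar: ✓ → 138
patient=Diego: ✗
patient=Jude: ✓ → 170
patient=Zane: ✓ → 120
patient=Hiro: ✓ → 123
patient=Kai: ✗
patient=Ines: ✗
patient=Eve: ✗
patient=Farah: ✗
patient=Tara: ✓ → 83
patient=Mira: ✓ → 103
age_sum = 138 + 170 + 120 + 123 + 83 + 103 = 737

triage_sum=213, triage_sum2=1137, age_sum=737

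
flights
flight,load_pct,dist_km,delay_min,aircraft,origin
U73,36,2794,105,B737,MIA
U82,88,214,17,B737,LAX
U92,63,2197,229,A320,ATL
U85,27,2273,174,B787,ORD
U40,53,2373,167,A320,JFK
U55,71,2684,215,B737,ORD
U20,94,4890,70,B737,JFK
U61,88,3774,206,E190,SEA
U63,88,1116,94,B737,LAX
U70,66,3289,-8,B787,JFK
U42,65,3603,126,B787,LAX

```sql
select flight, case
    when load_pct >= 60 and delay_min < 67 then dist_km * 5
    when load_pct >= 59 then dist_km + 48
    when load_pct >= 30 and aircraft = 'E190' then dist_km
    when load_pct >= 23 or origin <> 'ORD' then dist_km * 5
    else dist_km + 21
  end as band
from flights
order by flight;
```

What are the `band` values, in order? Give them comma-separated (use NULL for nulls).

4938, 11865, 3651, 2732, 3822, 1164, 16445, 13970, 1070, 11365, 2245

flight=U20: load_pct >= 59 → 4938
flight=U40: load_pct >= 23 or origin <> 'ORD' → 11865
flight=U42: load_pct >= 59 → 3651
flight=U55: load_pct >= 59 → 2732
flight=U61: load_pct >= 59 → 3822
flight=U63: load_pct >= 59 → 1164
flight=U70: load_pct >= 60 and delay_min < 67 → 16445
flight=U73: load_pct >= 23 or origin <> 'ORD' → 13970
flight=U82: load_pct >= 60 and delay_min < 67 → 1070
flight=U85: load_pct >= 23 or origin <> 'ORD' → 11365
flight=U92: load_pct >= 59 → 2245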